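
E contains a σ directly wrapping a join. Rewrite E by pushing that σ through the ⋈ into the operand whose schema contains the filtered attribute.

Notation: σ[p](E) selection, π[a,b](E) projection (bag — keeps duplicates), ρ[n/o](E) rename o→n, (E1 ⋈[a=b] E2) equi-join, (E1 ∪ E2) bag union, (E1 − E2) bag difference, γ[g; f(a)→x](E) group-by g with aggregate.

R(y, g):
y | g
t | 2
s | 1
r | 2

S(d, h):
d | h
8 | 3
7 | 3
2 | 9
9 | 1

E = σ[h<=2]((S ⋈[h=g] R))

σ filters on h, owned by the left side.
E' = (σ[h<=2](S) ⋈[h=g] R)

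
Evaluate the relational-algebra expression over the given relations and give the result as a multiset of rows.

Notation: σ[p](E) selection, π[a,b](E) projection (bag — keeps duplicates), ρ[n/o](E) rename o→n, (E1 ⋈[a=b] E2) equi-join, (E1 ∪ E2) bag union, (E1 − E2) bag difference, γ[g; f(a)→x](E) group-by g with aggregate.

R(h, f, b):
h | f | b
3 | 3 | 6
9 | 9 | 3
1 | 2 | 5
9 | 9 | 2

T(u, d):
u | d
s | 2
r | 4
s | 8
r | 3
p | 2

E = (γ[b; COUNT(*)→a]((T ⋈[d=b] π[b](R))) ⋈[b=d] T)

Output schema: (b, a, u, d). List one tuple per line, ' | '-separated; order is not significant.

Row counts bottom-up:
  T → 5
  R → 4
  π[b](R) → 4
  (T ⋈[d=b] π[b](R)) → 3
  γ[b; COUNT(*)→a]((T ⋈[d=b] π[b](R))) → 2
  T → 5
  (γ[b; COUNT(*)→a]((T ⋈[d=b] π[b](R))) ⋈[b=d] T) → 3

== RESULT ==
b | a | u | d
2 | 2 | p | 2
2 | 2 | s | 2
3 | 1 | r | 3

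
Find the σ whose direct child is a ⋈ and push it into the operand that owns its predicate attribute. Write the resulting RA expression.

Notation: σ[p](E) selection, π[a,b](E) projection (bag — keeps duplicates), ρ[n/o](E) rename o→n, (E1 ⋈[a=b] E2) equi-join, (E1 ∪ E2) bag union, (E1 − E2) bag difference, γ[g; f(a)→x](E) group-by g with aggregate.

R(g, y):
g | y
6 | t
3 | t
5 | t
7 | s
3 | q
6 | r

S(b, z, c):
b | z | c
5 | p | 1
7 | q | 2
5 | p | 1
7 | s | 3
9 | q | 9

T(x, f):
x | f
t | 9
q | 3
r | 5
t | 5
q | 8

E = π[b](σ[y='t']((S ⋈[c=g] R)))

σ filters on y, owned by the right side.
E' = π[b]((S ⋈[c=g] σ[y='t'](R)))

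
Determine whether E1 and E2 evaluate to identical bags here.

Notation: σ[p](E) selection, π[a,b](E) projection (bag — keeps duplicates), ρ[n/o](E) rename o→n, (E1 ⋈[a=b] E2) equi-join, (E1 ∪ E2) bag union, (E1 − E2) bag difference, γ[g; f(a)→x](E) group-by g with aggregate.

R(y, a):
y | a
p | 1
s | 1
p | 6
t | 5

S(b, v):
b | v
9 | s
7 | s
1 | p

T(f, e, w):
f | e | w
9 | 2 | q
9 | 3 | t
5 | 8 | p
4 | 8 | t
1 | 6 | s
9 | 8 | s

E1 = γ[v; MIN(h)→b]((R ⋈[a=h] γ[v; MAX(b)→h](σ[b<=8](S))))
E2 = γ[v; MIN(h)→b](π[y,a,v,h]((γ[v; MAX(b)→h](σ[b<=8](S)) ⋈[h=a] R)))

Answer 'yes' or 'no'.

E1 subexpression sizes:
  R → 4
  S → 3
  σ[b<=8](S) → 2
  γ[v; MAX(b)→h](σ[b<=8](S)) → 2
  (R ⋈[a=h] γ[v; MAX(b)→h](σ[b<=8](S))) → 2
  γ[v; MIN(h)→b]((R ⋈[a=h] γ[v; MAX(b)→h](σ[b<=8](S)))) → 1
E2 subexpression sizes:
  S → 3
  σ[b<=8](S) → 2
  γ[v; MAX(b)→h](σ[b<=8](S)) → 2
  R → 4
  (γ[v; MAX(b)→h](σ[b<=8](S)) ⋈[h=a] R) → 2
  π[y,a,v,h]((γ[v; MAX(b)→h](σ[b<=8](S)) ⋈[h=a] R)) → 2
  γ[v; MIN(h)→b](π[y,a,v,h]((γ[v; MAX(b)→h](σ[b<=8](S)) ⋈[h=a] R))) → 1

E1 and E2 produce the same multiset:
v | b
p | 1

yes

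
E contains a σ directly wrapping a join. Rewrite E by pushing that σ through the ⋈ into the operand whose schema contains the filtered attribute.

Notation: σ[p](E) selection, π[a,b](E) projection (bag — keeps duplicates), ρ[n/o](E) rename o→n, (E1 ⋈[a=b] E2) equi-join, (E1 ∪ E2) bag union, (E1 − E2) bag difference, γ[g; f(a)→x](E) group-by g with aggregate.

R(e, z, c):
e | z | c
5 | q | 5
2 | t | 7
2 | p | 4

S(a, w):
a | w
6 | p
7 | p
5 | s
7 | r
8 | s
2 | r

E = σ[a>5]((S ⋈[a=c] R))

σ filters on a, owned by the left side.
E' = (σ[a>5](S) ⋈[a=c] R)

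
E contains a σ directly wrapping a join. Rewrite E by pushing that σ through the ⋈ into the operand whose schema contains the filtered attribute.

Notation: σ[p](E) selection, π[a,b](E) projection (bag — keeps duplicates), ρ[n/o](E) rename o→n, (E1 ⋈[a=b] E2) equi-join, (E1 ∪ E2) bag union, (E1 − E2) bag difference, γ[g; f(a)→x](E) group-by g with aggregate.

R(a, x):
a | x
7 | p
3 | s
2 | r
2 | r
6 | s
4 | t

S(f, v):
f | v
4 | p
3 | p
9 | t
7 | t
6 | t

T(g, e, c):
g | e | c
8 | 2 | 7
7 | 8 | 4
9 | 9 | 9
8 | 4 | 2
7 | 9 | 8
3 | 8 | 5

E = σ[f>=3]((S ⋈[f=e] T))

σ filters on f, owned by the left side.
E' = (σ[f>=3](S) ⋈[f=e] T)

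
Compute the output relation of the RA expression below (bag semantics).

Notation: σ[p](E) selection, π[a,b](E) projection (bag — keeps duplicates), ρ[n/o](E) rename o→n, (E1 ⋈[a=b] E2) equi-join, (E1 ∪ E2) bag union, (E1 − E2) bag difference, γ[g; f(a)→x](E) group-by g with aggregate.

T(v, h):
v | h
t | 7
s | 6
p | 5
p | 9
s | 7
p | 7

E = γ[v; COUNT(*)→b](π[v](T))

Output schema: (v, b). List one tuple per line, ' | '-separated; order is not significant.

Per-node cardinality:
  T → 6
  π[v](T) → 6
  γ[v; COUNT(*)→b](π[v](T)) → 3

== RESULT ==
v | b
p | 3
s | 2
t | 1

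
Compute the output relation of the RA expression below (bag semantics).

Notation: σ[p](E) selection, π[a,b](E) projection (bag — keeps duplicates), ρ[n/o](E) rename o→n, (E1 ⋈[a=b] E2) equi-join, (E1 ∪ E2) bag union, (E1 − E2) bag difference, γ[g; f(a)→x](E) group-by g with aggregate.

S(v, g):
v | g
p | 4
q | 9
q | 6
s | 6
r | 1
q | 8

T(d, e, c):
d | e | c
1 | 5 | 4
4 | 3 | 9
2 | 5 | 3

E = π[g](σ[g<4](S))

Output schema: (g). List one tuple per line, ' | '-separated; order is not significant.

Stepwise |·|:
  S → 6
  σ[g<4](S) → 1
  π[g](σ[g<4](S)) → 1

== RESULT ==
g
1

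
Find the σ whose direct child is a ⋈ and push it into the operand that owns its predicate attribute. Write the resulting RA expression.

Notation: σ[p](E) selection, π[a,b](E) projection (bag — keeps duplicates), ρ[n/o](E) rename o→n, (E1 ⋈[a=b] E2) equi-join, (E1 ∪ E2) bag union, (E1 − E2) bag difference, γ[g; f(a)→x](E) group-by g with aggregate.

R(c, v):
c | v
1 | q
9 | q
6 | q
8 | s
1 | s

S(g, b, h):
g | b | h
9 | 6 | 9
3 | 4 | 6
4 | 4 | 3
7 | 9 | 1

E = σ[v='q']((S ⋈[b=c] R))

σ filters on v, owned by the right side.
E' = (S ⋈[b=c] σ[v='q'](R))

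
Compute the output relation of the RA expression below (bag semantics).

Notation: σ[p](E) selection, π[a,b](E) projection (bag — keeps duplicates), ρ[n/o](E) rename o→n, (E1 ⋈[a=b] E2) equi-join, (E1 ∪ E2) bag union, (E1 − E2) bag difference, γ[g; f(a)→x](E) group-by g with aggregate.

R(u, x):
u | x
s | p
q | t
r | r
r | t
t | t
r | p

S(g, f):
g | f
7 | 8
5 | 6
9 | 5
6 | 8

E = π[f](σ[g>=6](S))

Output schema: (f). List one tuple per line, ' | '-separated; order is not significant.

Row counts bottom-up:
  S → 4
  σ[g>=6](S) → 3
  π[f](σ[g>=6](S)) → 3

== RESULT ==
f
5
8
8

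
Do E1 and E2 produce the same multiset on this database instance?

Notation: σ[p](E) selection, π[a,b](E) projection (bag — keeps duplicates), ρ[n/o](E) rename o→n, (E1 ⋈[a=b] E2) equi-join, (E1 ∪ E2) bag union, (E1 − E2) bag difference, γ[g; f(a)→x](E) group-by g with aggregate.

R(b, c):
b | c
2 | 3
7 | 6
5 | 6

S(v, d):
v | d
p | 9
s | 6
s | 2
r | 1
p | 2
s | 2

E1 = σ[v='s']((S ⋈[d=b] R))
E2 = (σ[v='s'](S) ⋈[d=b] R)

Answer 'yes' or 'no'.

E1 subexpression sizes:
  S → 6
  R → 3
  (S ⋈[d=b] R) → 3
  σ[v='s']((S ⋈[d=b] R)) → 2
E2 subexpression sizes:
  S → 6
  σ[v='s'](S) → 3
  R → 3
  (σ[v='s'](S) ⋈[d=b] R) → 2

E1 and E2 produce the same multiset:
v | d | b | c
s | 2 | 2 | 3
s | 2 | 2 | 3

yes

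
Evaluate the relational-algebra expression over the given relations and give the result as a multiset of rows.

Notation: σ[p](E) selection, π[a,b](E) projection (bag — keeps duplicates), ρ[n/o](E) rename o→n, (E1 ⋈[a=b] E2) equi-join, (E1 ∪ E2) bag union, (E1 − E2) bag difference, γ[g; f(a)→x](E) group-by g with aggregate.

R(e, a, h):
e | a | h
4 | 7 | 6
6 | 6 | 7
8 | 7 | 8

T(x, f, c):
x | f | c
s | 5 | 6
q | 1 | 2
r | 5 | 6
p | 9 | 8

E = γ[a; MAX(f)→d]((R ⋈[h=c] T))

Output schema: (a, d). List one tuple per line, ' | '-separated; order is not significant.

Subexpression sizes:
  R → 3
  T → 4
  (R ⋈[h=c] T) → 3
  γ[a; MAX(f)→d]((R ⋈[h=c] T)) → 1

== RESULT ==
a | d
7 | 9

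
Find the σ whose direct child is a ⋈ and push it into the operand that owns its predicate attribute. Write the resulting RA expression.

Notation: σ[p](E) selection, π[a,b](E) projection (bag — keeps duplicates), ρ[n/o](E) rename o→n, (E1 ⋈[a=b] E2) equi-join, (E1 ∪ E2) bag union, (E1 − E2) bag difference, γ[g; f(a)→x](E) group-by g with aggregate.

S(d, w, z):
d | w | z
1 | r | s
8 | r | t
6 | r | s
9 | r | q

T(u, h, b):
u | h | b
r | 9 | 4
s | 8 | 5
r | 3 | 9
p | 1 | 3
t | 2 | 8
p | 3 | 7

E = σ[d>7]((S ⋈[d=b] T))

σ filters on d, owned by the left side.
E' = (σ[d>7](S) ⋈[d=b] T)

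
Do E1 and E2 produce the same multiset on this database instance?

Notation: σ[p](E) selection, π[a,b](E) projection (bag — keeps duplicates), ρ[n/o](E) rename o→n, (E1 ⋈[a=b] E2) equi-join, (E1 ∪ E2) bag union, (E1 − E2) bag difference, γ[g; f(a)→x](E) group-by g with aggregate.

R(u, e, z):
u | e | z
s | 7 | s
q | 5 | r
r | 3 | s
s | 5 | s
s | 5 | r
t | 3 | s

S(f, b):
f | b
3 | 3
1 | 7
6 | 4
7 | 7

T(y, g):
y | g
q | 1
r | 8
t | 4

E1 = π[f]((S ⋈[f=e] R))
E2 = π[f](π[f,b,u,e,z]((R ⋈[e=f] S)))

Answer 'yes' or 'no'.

E1 subexpression sizes:
  S → 4
  R → 6
  (S ⋈[f=e] R) → 3
  π[f]((S ⋈[f=e] R)) → 3
E2 subexpression sizes:
  R → 6
  S → 4
  (R ⋈[e=f] S) → 3
  π[f,b,u,e,z]((R ⋈[e=f] S)) → 3
  π[f](π[f,b,u,e,z]((R ⋈[e=f] S))) → 3

E1 and E2 produce the same multiset:
f
3
3
7

yes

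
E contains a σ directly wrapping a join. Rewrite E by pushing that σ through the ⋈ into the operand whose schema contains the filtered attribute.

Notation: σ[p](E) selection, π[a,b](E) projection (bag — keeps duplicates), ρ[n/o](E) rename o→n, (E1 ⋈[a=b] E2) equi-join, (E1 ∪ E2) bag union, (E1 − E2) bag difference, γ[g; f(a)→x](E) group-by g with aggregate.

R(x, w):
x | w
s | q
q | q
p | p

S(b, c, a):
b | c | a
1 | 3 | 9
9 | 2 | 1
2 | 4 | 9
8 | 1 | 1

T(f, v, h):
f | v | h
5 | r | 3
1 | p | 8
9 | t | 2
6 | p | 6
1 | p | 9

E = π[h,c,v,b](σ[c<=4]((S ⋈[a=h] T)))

σ filters on c, owned by the left side.
E' = π[h,c,v,b]((σ[c<=4](S) ⋈[a=h] T))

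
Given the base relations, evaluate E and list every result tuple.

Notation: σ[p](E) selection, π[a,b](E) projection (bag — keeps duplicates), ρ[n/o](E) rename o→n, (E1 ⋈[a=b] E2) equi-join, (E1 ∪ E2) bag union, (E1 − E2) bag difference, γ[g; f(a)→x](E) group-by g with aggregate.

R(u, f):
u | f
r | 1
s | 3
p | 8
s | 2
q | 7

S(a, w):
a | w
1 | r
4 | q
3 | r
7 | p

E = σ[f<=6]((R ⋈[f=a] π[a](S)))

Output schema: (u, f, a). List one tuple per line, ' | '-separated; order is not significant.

Subexpression sizes:
  R → 5
  S → 4
  π[a](S) → 4
  (R ⋈[f=a] π[a](S)) → 3
  σ[f<=6]((R ⋈[f=a] π[a](S))) → 2

== RESULT ==
u | f | a
r | 1 | 1
s | 3 | 3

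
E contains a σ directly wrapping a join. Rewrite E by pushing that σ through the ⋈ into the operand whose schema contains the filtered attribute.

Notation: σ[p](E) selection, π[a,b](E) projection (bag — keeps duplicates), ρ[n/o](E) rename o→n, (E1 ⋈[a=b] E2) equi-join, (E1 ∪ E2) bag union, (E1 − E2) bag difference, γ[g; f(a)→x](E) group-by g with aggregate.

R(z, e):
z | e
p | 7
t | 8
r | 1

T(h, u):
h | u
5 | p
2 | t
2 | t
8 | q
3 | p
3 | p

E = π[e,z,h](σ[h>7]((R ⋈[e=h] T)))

σ filters on h, owned by the right side.
E' = π[e,z,h]((R ⋈[e=h] σ[h>7](T)))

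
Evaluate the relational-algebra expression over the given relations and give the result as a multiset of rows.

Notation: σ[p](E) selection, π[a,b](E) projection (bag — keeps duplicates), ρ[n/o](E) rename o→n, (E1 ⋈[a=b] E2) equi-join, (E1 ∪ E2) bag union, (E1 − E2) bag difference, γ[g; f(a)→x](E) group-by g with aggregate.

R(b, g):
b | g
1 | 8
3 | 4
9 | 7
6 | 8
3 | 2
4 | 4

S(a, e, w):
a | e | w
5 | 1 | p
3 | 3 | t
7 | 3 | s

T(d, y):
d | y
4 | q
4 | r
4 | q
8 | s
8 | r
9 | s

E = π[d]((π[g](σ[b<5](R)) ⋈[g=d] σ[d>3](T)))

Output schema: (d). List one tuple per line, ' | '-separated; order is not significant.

Subexpression sizes:
  R → 6
  σ[b<5](R) → 4
  π[g](σ[b<5](R)) → 4
  T → 6
  σ[d>3](T) → 6
  (π[g](σ[b<5](R)) ⋈[g=d] σ[d>3](T)) → 8
  π[d]((π[g](σ[b<5](R)) ⋈[g=d] σ[d>3](T))) → 8

== RESULT ==
d
4
4
4
4
4
4
8
8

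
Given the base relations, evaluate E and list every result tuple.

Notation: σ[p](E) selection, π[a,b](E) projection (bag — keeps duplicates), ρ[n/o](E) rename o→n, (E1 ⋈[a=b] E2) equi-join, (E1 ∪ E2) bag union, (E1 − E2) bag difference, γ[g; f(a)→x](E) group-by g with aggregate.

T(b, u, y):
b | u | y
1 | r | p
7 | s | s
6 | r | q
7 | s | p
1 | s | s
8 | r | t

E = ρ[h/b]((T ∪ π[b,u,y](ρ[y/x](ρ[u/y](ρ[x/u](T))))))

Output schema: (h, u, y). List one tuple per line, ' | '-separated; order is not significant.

Row counts bottom-up:
  T → 6
  T → 6
  ρ[x/u](T) → 6
  ρ[u/y](ρ[x/u](T)) → 6
  ρ[y/x](ρ[u/y](ρ[x/u](T))) → 6
  π[b,u,y](ρ[y/x](ρ[u/y](ρ[x/u](T)))) → 6
  (T ∪ π[b,u,y](ρ[y/x](ρ[u/y](ρ[x/u](T))))) → 12
  ρ[h/b]((T ∪ π[b,u,y](ρ[y/x](ρ[u/y](ρ[x/u](T)))))) → 12

== RESULT ==
h | u | y
1 | p | r
1 | r | p
1 | s | s
1 | s | s
6 | q | r
6 | r | q
7 | p | s
7 | s | p
7 | s | s
7 | s | s
8 | r | t
8 | t | r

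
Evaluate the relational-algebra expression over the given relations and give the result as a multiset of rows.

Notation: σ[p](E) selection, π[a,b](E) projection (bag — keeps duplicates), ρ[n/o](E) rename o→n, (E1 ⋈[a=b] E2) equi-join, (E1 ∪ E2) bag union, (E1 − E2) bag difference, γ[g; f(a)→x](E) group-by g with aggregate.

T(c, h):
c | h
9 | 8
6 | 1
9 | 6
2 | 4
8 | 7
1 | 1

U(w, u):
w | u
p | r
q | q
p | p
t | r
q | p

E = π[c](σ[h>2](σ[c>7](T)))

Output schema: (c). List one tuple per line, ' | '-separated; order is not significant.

Row counts bottom-up:
  T → 6
  σ[c>7](T) → 3
  σ[h>2](σ[c>7](T)) → 3
  π[c](σ[h>2](σ[c>7](T))) → 3

== RESULT ==
c
8
9
9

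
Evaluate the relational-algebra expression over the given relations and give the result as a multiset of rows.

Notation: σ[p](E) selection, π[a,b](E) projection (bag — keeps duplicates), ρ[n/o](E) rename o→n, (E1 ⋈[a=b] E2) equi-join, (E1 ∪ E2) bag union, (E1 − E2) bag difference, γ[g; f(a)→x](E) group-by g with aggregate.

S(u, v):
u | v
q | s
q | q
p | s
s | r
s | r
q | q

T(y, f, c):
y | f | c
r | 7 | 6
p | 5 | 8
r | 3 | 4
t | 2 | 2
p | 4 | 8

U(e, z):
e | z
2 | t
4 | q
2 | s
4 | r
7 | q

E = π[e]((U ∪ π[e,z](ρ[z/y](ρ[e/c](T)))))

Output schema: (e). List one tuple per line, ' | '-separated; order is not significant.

Per-node cardinality:
  U → 5
  T → 5
  ρ[e/c](T) → 5
  ρ[z/y](ρ[e/c](T)) → 5
  π[e,z](ρ[z/y](ρ[e/c](T))) → 5
  (U ∪ π[e,z](ρ[z/y](ρ[e/c](T)))) → 10
  π[e]((U ∪ π[e,z](ρ[z/y](ρ[e/c](T))))) → 10

== RESULT ==
e
2
2
2
4
4
4
6
7
8
8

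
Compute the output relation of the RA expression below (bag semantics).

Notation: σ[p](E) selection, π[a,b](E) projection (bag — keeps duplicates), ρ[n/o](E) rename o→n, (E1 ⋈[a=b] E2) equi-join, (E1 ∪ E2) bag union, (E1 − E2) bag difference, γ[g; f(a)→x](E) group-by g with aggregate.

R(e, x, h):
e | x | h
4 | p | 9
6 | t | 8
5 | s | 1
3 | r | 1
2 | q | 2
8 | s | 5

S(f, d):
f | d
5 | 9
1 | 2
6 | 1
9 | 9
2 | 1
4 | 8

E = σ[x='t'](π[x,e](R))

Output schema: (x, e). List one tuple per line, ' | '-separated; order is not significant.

Row counts bottom-up:
  R → 6
  π[x,e](R) → 6
  σ[x='t'](π[x,e](R)) → 1

== RESULT ==
x | e
t | 6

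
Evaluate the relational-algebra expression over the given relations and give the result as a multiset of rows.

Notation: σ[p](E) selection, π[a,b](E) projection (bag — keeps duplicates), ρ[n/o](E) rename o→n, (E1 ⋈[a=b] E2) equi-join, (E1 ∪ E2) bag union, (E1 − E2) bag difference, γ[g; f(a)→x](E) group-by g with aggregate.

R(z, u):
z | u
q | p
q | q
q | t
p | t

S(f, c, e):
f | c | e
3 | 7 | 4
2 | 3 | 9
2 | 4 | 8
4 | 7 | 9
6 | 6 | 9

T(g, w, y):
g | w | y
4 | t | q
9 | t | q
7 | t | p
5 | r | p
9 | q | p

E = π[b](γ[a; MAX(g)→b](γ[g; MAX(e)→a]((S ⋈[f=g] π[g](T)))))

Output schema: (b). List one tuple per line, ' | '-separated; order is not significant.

Per-node cardinality:
  S → 5
  T → 5
  π[g](T) → 5
  (S ⋈[f=g] π[g](T)) → 1
  γ[g; MAX(e)→a]((S ⋈[f=g] π[g](T))) → 1
  γ[a; MAX(g)→b](γ[g; MAX(e)→a]((S ⋈[f=g] π[g](T)))) → 1
  π[b](γ[a; MAX(g)→b](γ[g; MAX(e)→a]((S ⋈[f=g] π[g](T))))) → 1

== RESULT ==
b
4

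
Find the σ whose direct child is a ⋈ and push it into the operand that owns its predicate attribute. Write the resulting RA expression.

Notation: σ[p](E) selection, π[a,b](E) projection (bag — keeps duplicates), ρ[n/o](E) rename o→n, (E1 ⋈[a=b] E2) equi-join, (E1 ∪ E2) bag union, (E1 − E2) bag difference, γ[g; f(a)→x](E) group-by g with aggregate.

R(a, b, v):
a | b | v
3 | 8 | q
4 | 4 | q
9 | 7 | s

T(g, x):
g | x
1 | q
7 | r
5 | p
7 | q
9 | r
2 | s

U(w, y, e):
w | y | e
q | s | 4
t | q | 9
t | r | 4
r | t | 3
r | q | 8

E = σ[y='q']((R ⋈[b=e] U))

σ filters on y, owned by the right side.
E' = (R ⋈[b=e] σ[y='q'](U))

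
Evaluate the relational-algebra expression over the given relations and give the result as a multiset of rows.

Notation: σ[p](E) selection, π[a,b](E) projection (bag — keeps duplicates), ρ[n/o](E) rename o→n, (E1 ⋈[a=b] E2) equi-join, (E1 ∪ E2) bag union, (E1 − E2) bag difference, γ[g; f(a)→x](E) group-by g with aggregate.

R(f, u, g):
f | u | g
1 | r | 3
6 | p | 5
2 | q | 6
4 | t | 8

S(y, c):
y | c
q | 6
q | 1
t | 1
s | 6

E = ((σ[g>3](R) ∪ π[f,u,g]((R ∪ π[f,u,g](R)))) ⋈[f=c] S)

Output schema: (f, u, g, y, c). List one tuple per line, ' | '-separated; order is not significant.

Stepwise |·|:
  R → 4
  σ[g>3](R) → 3
  R → 4
  R → 4
  π[f,u,g](R) → 4
  (R ∪ π[f,u,g](R)) → 8
  π[f,u,g]((R ∪ π[f,u,g](R))) → 8
  (σ[g>3](R) ∪ π[f,u,g]((R ∪ π[f,u,g](R)))) → 11
  S → 4
  ((σ[g>3](R) ∪ π[f,u,g]((R ∪ π[f,u,g](R)))) ⋈[f=c] S) → 10

== RESULT ==
f | u | g | y | c
1 | r | 3 | q | 1
1 | r | 3 | q | 1
1 | r | 3 | t | 1
1 | r | 3 | t | 1
6 | p | 5 | q | 6
6 | p | 5 | q | 6
6 | p | 5 | q | 6
6 | p | 5 | s | 6
6 | p | 5 | s | 6
6 | p | 5 | s | 6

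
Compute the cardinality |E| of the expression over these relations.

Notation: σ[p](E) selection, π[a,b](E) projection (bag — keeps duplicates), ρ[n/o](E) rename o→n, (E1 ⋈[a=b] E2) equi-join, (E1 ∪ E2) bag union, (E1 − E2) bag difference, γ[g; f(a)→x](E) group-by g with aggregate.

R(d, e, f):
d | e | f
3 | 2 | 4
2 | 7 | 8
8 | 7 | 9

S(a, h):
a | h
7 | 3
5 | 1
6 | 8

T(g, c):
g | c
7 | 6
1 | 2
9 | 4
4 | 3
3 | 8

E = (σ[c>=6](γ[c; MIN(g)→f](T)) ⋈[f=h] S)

Row counts bottom-up:
  T → 5
  γ[c; MIN(g)→f](T) → 5
  σ[c>=6](γ[c; MIN(g)→f](T)) → 2
  S → 3
  (σ[c>=6](γ[c; MIN(g)→f](T)) ⋈[f=h] S) → 1

|E| = 1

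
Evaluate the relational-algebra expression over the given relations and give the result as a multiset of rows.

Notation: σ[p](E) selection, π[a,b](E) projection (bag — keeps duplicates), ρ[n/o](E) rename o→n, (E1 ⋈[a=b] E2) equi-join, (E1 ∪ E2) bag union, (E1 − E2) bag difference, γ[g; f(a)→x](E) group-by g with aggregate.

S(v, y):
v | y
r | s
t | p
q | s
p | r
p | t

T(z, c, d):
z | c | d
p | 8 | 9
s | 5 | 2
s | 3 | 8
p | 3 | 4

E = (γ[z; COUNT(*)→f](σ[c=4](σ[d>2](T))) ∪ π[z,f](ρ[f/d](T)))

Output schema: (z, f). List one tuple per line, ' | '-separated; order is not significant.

Stepwise |·|:
  T → 4
  σ[d>2](T) → 3
  σ[c=4](σ[d>2](T)) → 0
  γ[z; COUNT(*)→f](σ[c=4](σ[d>2](T))) → 0
  T → 4
  ρ[f/d](T) → 4
  π[z,f](ρ[f/d](T)) → 4
  (γ[z; COUNT(*)→f](σ[c=4](σ[d>2](T))) ∪ π[z,f](ρ[f/d](T))) → 4

== RESULT ==
z | f
p | 4
p | 9
s | 2
s | 8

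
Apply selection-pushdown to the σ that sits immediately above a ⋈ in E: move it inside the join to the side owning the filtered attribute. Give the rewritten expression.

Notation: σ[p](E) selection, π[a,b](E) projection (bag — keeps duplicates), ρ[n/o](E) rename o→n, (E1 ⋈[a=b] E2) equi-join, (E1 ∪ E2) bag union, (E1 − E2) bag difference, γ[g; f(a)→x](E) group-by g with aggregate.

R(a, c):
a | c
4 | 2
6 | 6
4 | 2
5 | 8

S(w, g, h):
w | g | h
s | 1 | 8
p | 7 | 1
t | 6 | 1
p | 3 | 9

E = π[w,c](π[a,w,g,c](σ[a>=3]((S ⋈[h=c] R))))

σ filters on a, owned by the right side.
E' = π[w,c](π[a,w,g,c]((S ⋈[h=c] σ[a>=3](R))))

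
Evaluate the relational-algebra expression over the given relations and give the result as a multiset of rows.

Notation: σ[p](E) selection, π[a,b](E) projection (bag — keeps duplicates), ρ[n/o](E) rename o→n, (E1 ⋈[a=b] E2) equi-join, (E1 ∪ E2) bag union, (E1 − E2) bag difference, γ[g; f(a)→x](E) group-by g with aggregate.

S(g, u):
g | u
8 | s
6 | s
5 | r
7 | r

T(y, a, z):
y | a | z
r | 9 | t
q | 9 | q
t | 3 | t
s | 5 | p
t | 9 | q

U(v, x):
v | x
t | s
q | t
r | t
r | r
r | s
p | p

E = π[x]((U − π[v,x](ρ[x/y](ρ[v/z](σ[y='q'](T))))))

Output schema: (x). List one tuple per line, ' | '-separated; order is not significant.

Per-node cardinality:
  U → 6
  T → 5
  σ[y='q'](T) → 1
  ρ[v/z](σ[y='q'](T)) → 1
  ρ[x/y](ρ[v/z](σ[y='q'](T))) → 1
  π[v,x](ρ[x/y](ρ[v/z](σ[y='q'](T)))) → 1
  (U − π[v,x](ρ[x/y](ρ[v/z](σ[y='q'](T))))) → 6
  π[x]((U − π[v,x](ρ[x/y](ρ[v/z](σ[y='q'](T)))))) → 6

== RESULT ==
x
p
r
s
s
t
t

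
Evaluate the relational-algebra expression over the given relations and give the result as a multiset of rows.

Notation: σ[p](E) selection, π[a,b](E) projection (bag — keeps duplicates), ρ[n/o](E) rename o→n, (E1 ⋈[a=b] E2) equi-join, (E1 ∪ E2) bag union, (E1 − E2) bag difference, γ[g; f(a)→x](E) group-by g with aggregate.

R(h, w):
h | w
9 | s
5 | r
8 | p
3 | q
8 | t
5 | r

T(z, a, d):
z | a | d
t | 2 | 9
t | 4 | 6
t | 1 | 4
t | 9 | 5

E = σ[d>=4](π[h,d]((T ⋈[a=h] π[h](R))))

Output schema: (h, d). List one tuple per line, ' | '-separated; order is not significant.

Row counts bottom-up:
  T → 4
  R → 6
  π[h](R) → 6
  (T ⋈[a=h] π[h](R)) → 1
  π[h,d]((T ⋈[a=h] π[h](R))) → 1
  σ[d>=4](π[h,d]((T ⋈[a=h] π[h](R)))) → 1

== RESULT ==
h | d
9 | 5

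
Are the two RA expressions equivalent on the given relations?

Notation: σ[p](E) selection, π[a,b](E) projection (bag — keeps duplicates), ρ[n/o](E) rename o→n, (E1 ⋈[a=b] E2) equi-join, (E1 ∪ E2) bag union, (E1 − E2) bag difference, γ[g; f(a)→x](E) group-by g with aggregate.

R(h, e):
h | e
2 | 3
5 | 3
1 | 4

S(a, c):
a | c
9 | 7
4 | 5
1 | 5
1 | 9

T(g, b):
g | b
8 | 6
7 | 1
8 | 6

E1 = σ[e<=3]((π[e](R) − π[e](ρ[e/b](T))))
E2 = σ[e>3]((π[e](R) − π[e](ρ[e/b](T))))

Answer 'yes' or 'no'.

E1 subexpression sizes:
  R → 3
  π[e](R) → 3
  T → 3
  ρ[e/b](T) → 3
  π[e](ρ[e/b](T)) → 3
  (π[e](R) − π[e](ρ[e/b](T))) → 3
  σ[e<=3]((π[e](R) − π[e](ρ[e/b](T)))) → 2
E2 subexpression sizes:
  R → 3
  π[e](R) → 3
  T → 3
  ρ[e/b](T) → 3
  π[e](ρ[e/b](T)) → 3
  (π[e](R) − π[e](ρ[e/b](T))) → 3
  σ[e>3]((π[e](R) − π[e](ρ[e/b](T)))) → 1

E1 result:
e
3
3
E2 result:
e
4
Witness: (3,) appears 2× in E1 but 0× in E2.

no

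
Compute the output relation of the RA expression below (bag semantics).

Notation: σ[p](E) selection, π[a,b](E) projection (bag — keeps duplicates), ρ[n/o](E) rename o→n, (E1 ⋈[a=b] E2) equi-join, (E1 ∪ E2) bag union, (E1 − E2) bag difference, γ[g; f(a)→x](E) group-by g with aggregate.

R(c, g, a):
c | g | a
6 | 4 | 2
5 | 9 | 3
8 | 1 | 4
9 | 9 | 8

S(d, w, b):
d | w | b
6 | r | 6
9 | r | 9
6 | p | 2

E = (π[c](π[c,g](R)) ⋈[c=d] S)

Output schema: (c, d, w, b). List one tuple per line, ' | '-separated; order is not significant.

Stepwise |·|:
  R → 4
  π[c,g](R) → 4
  π[c](π[c,g](R)) → 4
  S → 3
  (π[c](π[c,g](R)) ⋈[c=d] S) → 3

== RESULT ==
c | d | w | b
6 | 6 | p | 2
6 | 6 | r | 6
9 | 9 | r | 9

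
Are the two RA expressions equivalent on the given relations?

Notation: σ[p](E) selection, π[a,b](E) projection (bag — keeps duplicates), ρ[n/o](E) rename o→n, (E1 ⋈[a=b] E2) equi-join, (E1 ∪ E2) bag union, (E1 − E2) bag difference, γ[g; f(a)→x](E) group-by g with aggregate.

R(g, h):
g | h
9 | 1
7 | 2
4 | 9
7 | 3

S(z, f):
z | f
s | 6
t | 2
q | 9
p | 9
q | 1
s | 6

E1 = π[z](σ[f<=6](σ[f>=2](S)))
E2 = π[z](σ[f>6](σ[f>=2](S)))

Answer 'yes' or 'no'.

E1 stepwise |·|:
  S → 6
  σ[f>=2](S) → 5
  σ[f<=6](σ[f>=2](S)) → 3
  π[z](σ[f<=6](σ[f>=2](S))) → 3
E2 stepwise |·|:
  S → 6
  σ[f>=2](S) → 5
  σ[f>6](σ[f>=2](S)) → 2
  π[z](σ[f>6](σ[f>=2](S))) → 2

E1 result:
z
s
s
t
E2 result:
z
p
q
Witness: ('p',) appears 0× in E1 but 1× in E2.

no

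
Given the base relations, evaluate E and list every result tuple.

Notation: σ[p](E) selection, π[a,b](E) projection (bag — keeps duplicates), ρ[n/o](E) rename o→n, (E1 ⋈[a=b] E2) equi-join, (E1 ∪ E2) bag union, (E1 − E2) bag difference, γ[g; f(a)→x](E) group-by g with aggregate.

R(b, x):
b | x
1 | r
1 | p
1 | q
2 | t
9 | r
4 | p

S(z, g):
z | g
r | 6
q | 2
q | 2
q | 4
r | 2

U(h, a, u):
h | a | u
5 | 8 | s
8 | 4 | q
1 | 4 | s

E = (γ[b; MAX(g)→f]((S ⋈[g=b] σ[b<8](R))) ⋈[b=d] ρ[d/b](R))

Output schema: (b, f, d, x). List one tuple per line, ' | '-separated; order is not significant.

Stepwise |·|:
  S → 5
  R → 6
  σ[b<8](R) → 5
  (S ⋈[g=b] σ[b<8](R)) → 4
  γ[b; MAX(g)→f]((S ⋈[g=b] σ[b<8](R))) → 2
  R → 6
  ρ[d/b](R) → 6
  (γ[b; MAX(g)→f]((S ⋈[g=b] σ[b<8](R))) ⋈[b=d] ρ[d/b](R)) → 2

== RESULT ==
b | f | d | x
2 | 2 | 2 | t
4 | 4 | 4 | p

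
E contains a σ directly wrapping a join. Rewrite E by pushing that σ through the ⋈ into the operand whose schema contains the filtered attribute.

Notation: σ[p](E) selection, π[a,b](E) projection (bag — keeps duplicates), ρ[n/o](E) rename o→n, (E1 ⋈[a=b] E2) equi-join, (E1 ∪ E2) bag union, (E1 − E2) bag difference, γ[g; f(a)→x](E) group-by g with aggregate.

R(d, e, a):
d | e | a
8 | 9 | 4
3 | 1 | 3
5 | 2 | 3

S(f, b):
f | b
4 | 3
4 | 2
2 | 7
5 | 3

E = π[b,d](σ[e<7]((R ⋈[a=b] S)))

σ filters on e, owned by the left side.
E' = π[b,d]((σ[e<7](R) ⋈[a=b] S))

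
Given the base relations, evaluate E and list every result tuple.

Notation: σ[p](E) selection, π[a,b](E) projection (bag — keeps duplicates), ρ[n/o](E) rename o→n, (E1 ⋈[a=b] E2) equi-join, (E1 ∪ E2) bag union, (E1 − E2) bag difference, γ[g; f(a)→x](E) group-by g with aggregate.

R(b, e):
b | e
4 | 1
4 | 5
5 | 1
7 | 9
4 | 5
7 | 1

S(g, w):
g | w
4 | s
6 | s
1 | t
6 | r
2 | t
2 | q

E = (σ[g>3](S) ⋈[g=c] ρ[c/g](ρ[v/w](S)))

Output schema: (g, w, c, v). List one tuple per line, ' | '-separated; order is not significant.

Subexpression sizes:
  S → 6
  σ[g>3](S) → 3
  S → 6
  ρ[v/w](S) → 6
  ρ[c/g](ρ[v/w](S)) → 6
  (σ[g>3](S) ⋈[g=c] ρ[c/g](ρ[v/w](S))) → 5

== RESULT ==
g | w | c | v
4 | s | 4 | s
6 | r | 6 | r
6 | r | 6 | s
6 | s | 6 | r
6 | s | 6 | s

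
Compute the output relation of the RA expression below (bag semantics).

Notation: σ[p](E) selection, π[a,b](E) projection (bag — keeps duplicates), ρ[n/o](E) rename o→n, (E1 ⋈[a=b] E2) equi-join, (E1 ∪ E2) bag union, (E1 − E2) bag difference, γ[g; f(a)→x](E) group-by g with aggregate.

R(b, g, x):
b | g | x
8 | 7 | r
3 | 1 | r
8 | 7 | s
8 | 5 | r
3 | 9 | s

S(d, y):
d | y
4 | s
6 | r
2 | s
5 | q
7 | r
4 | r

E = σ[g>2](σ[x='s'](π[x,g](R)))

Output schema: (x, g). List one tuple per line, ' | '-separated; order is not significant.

Per-node cardinality:
  R → 5
  π[x,g](R) → 5
  σ[x='s'](π[x,g](R)) → 2
  σ[g>2](σ[x='s'](π[x,g](R))) → 2

== RESULT ==
x | g
s | 7
s | 9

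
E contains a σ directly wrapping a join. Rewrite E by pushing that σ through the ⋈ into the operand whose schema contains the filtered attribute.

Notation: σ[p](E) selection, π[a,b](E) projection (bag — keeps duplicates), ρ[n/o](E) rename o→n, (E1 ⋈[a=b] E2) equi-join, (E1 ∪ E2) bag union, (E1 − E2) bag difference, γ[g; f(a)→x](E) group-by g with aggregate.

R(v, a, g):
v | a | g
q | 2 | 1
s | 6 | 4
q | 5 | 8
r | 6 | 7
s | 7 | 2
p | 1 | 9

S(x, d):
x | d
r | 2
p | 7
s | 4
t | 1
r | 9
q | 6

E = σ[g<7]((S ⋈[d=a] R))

σ filters on g, owned by the right side.
E' = (S ⋈[d=a] σ[g<7](R))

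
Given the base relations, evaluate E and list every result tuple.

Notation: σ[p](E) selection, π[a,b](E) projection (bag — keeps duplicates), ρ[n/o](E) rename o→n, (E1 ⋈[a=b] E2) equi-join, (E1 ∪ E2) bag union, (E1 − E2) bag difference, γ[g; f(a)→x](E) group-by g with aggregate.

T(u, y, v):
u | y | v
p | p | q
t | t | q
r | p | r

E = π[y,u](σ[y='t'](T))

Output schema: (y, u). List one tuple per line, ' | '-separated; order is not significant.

Subexpression sizes:
  T → 3
  σ[y='t'](T) → 1
  π[y,u](σ[y='t'](T)) → 1

== RESULT ==
y | u
t | t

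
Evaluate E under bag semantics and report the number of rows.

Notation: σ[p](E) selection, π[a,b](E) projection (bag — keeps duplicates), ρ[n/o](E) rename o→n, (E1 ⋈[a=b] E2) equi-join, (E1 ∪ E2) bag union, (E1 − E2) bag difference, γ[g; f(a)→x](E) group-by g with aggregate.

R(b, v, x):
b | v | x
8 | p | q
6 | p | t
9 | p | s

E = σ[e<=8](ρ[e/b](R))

Stepwise |·|:
  R → 3
  ρ[e/b](R) → 3
  σ[e<=8](ρ[e/b](R)) → 2

|E| = 2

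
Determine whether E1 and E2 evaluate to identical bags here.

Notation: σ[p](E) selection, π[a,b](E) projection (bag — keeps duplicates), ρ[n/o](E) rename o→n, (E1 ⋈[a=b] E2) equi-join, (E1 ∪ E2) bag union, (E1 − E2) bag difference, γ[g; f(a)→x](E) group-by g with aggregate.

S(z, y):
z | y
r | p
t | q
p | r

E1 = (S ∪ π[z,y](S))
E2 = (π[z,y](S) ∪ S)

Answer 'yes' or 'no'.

E1 subexpression sizes:
  S → 3
  S → 3
  π[z,y](S) → 3
  (S ∪ π[z,y](S)) → 6
E2 subexpression sizes:
  S → 3
  π[z,y](S) → 3
  S → 3
  (π[z,y](S) ∪ S) → 6

E1 and E2 produce the same multiset:
z | y
p | r
p | r
r | p
r | p
t | q
t | q

yes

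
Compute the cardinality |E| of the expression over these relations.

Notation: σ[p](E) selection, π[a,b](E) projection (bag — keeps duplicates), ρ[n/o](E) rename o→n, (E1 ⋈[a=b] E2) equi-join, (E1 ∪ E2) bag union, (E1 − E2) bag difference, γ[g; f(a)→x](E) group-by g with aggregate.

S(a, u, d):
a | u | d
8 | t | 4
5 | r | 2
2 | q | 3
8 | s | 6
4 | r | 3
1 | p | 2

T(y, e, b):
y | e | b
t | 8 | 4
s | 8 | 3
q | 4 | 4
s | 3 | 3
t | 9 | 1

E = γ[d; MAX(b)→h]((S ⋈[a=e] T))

Stepwise |·|:
  S → 6
  T → 5
  (S ⋈[a=e] T) → 5
  γ[d; MAX(b)→h]((S ⋈[a=e] T)) → 3

|E| = 3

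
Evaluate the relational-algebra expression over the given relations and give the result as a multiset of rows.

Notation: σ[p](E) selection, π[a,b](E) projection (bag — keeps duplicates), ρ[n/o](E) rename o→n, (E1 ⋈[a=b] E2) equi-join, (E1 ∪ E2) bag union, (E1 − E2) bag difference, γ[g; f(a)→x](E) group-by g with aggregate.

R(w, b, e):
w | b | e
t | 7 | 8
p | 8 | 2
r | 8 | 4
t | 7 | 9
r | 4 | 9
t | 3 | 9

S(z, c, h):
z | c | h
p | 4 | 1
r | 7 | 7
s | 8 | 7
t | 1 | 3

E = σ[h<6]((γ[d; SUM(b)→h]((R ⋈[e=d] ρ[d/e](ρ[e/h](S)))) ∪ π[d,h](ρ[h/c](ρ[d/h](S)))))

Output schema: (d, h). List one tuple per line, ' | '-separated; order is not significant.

Per-node cardinality:
  R → 6
  S → 4
  ρ[e/h](S) → 4
  ρ[d/e](ρ[e/h](S)) → 4
  (R ⋈[e=d] ρ[d/e](ρ[e/h](S))) → 0
  γ[d; SUM(b)→h]((R ⋈[e=d] ρ[d/e](ρ[e/h](S)))) → 0
  S → 4
  ρ[d/h](S) → 4
  ρ[h/c](ρ[d/h](S)) → 4
  π[d,h](ρ[h/c](ρ[d/h](S))) → 4
  (γ[d; SUM(b)→h]((R ⋈[e=d] ρ[d/e](ρ[e/h](S)))) ∪ π[d,h](ρ[h/c](ρ[d/h](S)))) → 4
  σ[h<6]((γ[d; SUM(b)→h]((R ⋈[e=d] ρ[d/e](ρ[e/h](S)))) ∪ π[d,h](ρ[h/c](ρ[d/h](S))))) → 2

== RESULT ==
d | h
1 | 4
3 | 1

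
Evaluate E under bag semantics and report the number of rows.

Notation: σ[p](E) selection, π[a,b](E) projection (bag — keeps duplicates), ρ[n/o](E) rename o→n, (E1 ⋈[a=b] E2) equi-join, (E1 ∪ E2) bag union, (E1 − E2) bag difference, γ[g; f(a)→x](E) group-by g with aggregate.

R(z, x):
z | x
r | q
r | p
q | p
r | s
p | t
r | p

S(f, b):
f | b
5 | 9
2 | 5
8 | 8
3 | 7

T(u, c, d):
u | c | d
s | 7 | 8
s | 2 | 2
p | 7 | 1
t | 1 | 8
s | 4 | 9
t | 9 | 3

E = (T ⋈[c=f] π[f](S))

Row counts bottom-up:
  T → 6
  S → 4
  π[f](S) → 4
  (T ⋈[c=f] π[f](S)) → 1

|E| = 1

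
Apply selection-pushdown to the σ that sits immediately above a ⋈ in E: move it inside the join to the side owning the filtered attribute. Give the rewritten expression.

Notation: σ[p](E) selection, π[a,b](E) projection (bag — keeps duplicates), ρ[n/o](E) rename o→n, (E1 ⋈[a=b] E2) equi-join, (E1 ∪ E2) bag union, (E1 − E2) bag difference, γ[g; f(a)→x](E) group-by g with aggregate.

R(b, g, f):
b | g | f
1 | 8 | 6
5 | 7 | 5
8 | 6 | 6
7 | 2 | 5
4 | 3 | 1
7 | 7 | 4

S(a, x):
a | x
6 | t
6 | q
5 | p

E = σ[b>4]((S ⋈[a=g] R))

σ filters on b, owned by the right side.
E' = (S ⋈[a=g] σ[b>4](R))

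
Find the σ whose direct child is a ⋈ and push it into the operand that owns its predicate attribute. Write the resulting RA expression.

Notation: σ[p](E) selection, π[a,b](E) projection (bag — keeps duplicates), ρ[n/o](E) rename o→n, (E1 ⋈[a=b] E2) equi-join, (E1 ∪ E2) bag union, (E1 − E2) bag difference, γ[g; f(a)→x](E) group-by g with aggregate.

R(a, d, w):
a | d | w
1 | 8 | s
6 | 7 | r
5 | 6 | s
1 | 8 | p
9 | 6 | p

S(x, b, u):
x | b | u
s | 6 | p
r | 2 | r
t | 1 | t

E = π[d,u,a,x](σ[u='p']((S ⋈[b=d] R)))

σ filters on u, owned by the left side.
E' = π[d,u,a,x]((σ[u='p'](S) ⋈[b=d] R))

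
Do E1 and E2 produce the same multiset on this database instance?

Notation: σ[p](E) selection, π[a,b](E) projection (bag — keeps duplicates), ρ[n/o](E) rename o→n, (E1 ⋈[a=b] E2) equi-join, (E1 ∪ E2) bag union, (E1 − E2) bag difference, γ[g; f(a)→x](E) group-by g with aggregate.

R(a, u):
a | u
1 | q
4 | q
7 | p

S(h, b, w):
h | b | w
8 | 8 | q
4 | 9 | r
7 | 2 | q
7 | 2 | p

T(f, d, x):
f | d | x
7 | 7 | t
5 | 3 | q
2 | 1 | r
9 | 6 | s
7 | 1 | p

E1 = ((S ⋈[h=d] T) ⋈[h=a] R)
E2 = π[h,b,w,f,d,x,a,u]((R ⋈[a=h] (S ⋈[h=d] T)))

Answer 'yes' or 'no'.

E1 subexpression sizes:
  S → 4
  T → 5
  (S ⋈[h=d] T) → 2
  R → 3
  ((S ⋈[h=d] T) ⋈[h=a] R) → 2
E2 subexpression sizes:
  R → 3
  S → 4
  T → 5
  (S ⋈[h=d] T) → 2
  (R ⋈[a=h] (S ⋈[h=d] T)) → 2
  π[h,b,w,f,d,x,a,u]((R ⋈[a=h] (S ⋈[h=d] T))) → 2

E1 and E2 produce the same multiset:
h | b | w | f | d | x | a | u
7 | 2 | p | 7 | 7 | t | 7 | p
7 | 2 | q | 7 | 7 | t | 7 | p

yes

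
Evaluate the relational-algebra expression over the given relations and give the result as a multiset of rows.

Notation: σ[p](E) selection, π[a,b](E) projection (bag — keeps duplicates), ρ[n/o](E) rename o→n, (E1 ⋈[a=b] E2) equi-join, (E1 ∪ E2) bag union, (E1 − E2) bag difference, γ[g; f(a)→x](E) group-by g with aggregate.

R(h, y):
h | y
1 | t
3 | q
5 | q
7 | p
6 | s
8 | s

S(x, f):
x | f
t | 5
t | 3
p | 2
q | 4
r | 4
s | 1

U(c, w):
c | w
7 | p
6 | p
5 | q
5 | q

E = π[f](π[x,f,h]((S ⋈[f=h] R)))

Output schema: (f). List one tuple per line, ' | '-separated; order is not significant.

Row counts bottom-up:
  S → 6
  R → 6
  (S ⋈[f=h] R) → 3
  π[x,f,h]((S ⋈[f=h] R)) → 3
  π[f](π[x,f,h]((S ⋈[f=h] R))) → 3

== RESULT ==
f
1
3
5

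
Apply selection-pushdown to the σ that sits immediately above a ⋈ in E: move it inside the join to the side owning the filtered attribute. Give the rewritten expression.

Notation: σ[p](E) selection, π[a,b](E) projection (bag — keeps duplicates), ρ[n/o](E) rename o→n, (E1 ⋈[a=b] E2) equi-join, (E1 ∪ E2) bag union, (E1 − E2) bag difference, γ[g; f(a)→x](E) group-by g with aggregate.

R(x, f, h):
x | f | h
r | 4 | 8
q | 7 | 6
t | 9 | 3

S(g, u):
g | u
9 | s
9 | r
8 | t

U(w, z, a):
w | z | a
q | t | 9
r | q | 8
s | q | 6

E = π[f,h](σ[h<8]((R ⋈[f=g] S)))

σ filters on h, owned by the left side.
E' = π[f,h]((σ[h<8](R) ⋈[f=g] S))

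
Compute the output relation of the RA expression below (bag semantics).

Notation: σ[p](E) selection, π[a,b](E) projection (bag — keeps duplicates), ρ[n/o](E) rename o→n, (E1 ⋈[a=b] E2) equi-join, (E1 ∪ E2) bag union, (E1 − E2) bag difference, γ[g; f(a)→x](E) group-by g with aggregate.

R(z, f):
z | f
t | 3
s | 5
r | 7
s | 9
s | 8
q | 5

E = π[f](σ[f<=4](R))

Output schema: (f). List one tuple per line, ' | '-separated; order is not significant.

Subexpression sizes:
  R → 6
  σ[f<=4](R) → 1
  π[f](σ[f<=4](R)) → 1

== RESULT ==
f
3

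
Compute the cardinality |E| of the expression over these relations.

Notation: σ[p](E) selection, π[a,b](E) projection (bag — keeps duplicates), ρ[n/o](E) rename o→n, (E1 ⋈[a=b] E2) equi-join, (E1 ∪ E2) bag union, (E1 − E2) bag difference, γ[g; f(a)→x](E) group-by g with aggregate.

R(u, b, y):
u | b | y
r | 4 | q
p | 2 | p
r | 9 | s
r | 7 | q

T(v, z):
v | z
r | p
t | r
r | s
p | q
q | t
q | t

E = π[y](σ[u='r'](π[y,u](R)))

Row counts bottom-up:
  R → 4
  π[y,u](R) → 4
  σ[u='r'](π[y,u](R)) → 3
  π[y](σ[u='r'](π[y,u](R))) → 3

|E| = 3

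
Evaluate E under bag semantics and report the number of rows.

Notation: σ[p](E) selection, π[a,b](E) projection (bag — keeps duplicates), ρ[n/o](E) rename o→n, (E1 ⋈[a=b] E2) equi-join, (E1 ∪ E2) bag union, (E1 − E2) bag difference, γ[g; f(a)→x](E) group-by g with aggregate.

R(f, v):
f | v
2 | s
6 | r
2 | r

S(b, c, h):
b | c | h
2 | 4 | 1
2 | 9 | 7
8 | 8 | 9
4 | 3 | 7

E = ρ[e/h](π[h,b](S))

Row counts bottom-up:
  S → 4
  π[h,b](S) → 4
  ρ[e/h](π[h,b](S)) → 4

|E| = 4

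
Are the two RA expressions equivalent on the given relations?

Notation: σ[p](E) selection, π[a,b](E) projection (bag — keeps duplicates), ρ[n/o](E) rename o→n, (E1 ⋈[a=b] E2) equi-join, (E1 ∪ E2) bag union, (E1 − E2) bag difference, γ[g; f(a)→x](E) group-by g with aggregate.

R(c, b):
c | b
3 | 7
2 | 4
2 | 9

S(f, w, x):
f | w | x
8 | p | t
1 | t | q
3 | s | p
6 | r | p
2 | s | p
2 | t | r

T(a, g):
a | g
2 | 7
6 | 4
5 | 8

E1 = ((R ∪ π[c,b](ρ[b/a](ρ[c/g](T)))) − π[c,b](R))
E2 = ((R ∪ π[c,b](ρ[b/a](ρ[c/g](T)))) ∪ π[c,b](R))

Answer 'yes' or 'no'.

E1 row counts bottom-up:
  R → 3
  T → 3
  ρ[c/g](T) → 3
  ρ[b/a](ρ[c/g](T)) → 3
  π[c,b](ρ[b/a](ρ[c/g](T))) → 3
  (R ∪ π[c,b](ρ[b/a](ρ[c/g](T)))) → 6
  R → 3
  π[c,b](R) → 3
  ((R ∪ π[c,b](ρ[b/a](ρ[c/g](T)))) − π[c,b](R)) → 3
E2 row counts bottom-up:
  R → 3
  T → 3
  ρ[c/g](T) → 3
  ρ[b/a](ρ[c/g](T)) → 3
  π[c,b](ρ[b/a](ρ[c/g](T))) → 3
  (R ∪ π[c,b](ρ[b/a](ρ[c/g](T)))) → 6
  R → 3
  π[c,b](R) → 3
  ((R ∪ π[c,b](ρ[b/a](ρ[c/g](T)))) ∪ π[c,b](R)) → 9

E1 result:
c | b
4 | 6
7 | 2
8 | 5
E2 result:
c | b
2 | 4
2 | 4
2 | 9
2 | 9
3 | 7
3 | 7
4 | 6
7 | 2
8 | 5
Witness: (2, 4) appears 0× in E1 but 2× in E2.

no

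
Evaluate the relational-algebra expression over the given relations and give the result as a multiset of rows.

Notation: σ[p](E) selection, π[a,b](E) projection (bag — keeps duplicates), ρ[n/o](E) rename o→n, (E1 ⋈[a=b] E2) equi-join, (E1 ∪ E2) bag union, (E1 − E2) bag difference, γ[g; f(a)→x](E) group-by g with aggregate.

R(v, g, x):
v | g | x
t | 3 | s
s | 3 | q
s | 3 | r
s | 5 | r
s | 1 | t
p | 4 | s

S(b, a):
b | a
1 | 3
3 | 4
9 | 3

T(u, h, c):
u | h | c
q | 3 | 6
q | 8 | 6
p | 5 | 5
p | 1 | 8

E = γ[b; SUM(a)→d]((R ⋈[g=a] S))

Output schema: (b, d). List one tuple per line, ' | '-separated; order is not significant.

Subexpression sizes:
  R → 6
  S → 3
  (R ⋈[g=a] S) → 7
  γ[b; SUM(a)→d]((R ⋈[g=a] S)) → 3

== RESULT ==
b | d
1 | 9
3 | 4
9 | 9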